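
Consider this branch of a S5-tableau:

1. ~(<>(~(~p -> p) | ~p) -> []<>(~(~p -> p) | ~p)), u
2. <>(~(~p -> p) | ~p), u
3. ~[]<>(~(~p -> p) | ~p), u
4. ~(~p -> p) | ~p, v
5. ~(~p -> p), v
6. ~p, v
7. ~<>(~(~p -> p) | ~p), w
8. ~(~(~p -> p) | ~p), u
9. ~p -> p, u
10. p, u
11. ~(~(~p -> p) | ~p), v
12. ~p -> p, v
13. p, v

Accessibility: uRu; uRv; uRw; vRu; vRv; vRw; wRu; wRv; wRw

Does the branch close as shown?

Both p and ~p appear at v.

Yes, closed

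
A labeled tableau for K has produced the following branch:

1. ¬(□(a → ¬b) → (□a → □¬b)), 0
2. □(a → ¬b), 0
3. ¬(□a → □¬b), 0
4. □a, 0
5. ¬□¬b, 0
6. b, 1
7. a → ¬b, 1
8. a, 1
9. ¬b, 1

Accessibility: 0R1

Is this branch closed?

Both b and ¬b appear at 1.

Yes, closed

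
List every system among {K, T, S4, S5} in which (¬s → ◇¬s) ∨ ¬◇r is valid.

T-tableau for the negation ¬((¬s → ◇¬s) ∨ ¬◇r):
1. ¬((¬s → ◇¬s) ∨ ¬◇r), 0
2. ¬(¬s → ◇¬s), 0   [¬∨-rule on 1]
3. ◇r, 0   [¬∨-rule on 1]
4. ¬s, 0   [¬→-rule on 2]
5. ¬◇¬s, 0   [¬→-rule on 2]
6. s, 0   [¬◇-rule on 5 via 0R0]
Accessibility: 0R0
Branch closes: s and ¬s both at 0.
Every branch closes (one shown): valid in T, hence also in S4, S5 (every theorem of T is a theorem of S4 and S5).
K-tableau for the negation ¬((¬s → ◇¬s) ∨ ¬◇r):
1. ¬((¬s → ◇¬s) ∨ ¬◇r), 0
2. ¬(¬s → ◇¬s), 0   [¬∨-rule on 1]
3. ◇r, 0   [¬∨-rule on 1]
4. ¬s, 0   [¬→-rule on 2]
5. ¬◇¬s, 0   [¬→-rule on 2]
6. r, 1   [◇-rule on 3: fresh world 1, 0R1]
7. s, 1   [¬◇-rule on 5 via 0R1]
Accessibility: 0R1
Complete open branch: countermodel on a K-frame, so not valid in K.

T, S4, S5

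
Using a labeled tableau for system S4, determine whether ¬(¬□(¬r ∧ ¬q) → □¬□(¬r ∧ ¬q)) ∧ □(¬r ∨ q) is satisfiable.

1. ¬(¬□(¬r ∧ ¬q) → □¬□(¬r ∧ ¬q)) ∧ □(¬r ∨ q), w0
2. ¬(¬□(¬r ∧ ¬q) → □¬□(¬r ∧ ¬q)), w0   [∧-rule on 1]
3. □(¬r ∨ q), w0   [∧-rule on 1]
4. ¬□(¬r ∧ ¬q), w0   [¬→-rule on 2]
5. ¬□¬□(¬r ∧ ¬q), w0   [¬→-rule on 2]
6. ¬r ∨ q, w0   [□-rule on 3 via w0Rw0]
7. q, w0   [∨-rule on 6 (branches; this branch)]
8. ¬(¬r ∧ ¬q), w1   [¬□-rule on 4: fresh world w1, w0Rw1]
9. ¬r ∨ q, w1   [□-rule on 3 via w0Rw1]
10. q, w1   [¬∧-rule on 8 (branches; this branch)]
11. □(¬r ∧ ¬q), w2   [¬□-rule on 5: fresh world w2, w0Rw2]
12. ¬r ∨ q, w2   [□-rule on 3 via w0Rw2]
13. ¬r ∧ ¬q, w2   [□-rule on 11 via w2Rw2]
14. ¬r, w2   [∧-rule on 13]
15. ¬q, w2   [∧-rule on 13]
Accessibility: w0Rw0, w0Rw1, w0Rw2, w1Rw1, w2Rw2

Satisfiable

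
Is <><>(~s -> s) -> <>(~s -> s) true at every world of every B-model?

No, not valid

Tableau for the negation ~(<><>(~s -> s) -> <>(~s -> s)):
1. ~(<><>(~s -> s) -> <>(~s -> s)), u
2. <><>(~s -> s), u
3. ~<>(~s -> s), u
4. ~(~s -> s), u
5. ~s, u
6. <>(~s -> s), v
7. ~(~s -> s), v
8. ~s, v
9. ~s -> s, w
10. s, w
Accessibility: uRu, uRv, vRu, vRv, vRw, wRv, wRw
The negation has an open branch (countermodel exists).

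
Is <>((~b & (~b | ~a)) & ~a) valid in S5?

Tableau for the negation ~<>((~b & (~b | ~a)) & ~a):
1. ~<>((~b & (~b | ~a)) & ~a), w0
2. ~((~b & (~b | ~a)) & ~a), w0
3. a, w0
Accessibility: w0Rw0
The negation has an open branch (countermodel exists).

Not valid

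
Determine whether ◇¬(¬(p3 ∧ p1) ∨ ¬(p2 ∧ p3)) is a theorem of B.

Invalid (countermodel exists)

Tableau for the negation ¬◇¬(¬(p3 ∧ p1) ∨ ¬(p2 ∧ p3)):
1. ¬◇¬(¬(p3 ∧ p1) ∨ ¬(p2 ∧ p3)), 0
2. ¬(p3 ∧ p1) ∨ ¬(p2 ∧ p3), 0
3. ¬(p2 ∧ p3), 0
4. ¬p3, 0
Accessibility: 0R0
The negation has an open branch (countermodel exists).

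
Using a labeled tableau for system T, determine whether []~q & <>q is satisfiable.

Unsatisfiable (every branch closes)

1. []~q & <>q, w0
2. []~q, w0
3. <>q, w0
4. ~q, w0
5. q, w1
6. ~q, w1
Accessibility: w0Rw0, w0Rw1, w1Rw1
Branch closes: q and ~q both at w1.
Every branch closes; the branch above is one of them.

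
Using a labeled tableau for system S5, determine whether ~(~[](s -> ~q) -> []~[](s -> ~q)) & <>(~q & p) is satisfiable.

1. ~(~[](s -> ~q) -> []~[](s -> ~q)) & <>(~q & p), w0
2. ~(~[](s -> ~q) -> []~[](s -> ~q)), w0   [&-rule on 1]
3. <>(~q & p), w0   [&-rule on 1]
4. ~[](s -> ~q), w0   [~->-rule on 2]
5. ~[]~[](s -> ~q), w0   [~->-rule on 2]
6. ~q & p, w1   [<>-rule on 3: fresh world w1, w0Rw1]
7. ~q, w1   [&-rule on 6]
8. p, w1   [&-rule on 6]
9. ~(s -> ~q), w2   [~[]-rule on 4: fresh world w2, w0Rw2]
10. s, w2   [~->-rule on 9]
11. q, w2   [~->-rule on 9]
12. [](s -> ~q), w3   [~[]-rule on 5: fresh world w3, w0Rw3]
13. s -> ~q, w0   [[]-rule on 12 via w3Rw0]
14. s -> ~q, w1   [[]-rule on 12 via w3Rw1]
15. s -> ~q, w2   [[]-rule on 12 via w3Rw2]
16. s -> ~q, w3   [[]-rule on 12 via w3Rw3]
17. ~q, w0   [->-rule on 13 (branches; this branch)]
18. ~q, w2   [->-rule on 15 (branches; this branch)]
Accessibility: w0Rw0, w0Rw1, w0Rw2, w0Rw3, w1Rw0, w1Rw1, w1Rw2, w1Rw3, w2Rw0, w2Rw1, w2Rw2, w2Rw3, w3Rw0, w3Rw1, w3Rw2, w3Rw3
Branch closes: q and ~q both at w2.
(One branch shown.) All branches close.

Unsatisfiable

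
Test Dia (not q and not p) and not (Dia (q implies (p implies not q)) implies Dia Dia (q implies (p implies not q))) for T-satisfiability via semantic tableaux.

No, unsatisfiable

1. Dia (not q and not p) and not (Dia (q implies (p implies not q)) implies Dia Dia (q implies (p implies not q))), w0
2. Dia (not q and not p), w0
3. not (Dia (q implies (p implies not q)) implies Dia Dia (q implies (p implies not q))), w0
4. Dia (q implies (p implies not q)), w0
5. not Dia Dia (q implies (p implies not q)), w0
6. not Dia (q implies (p implies not q)), w0
7. not (q implies (p implies not q)), w0
8. q, w0
9. not (p implies not q), w0
10. p, w0
11. not q and not p, w1
12. not q, w1
13. not p, w1
14. not Dia (q implies (p implies not q)), w1
15. not (q implies (p implies not q)), w1
16. q, w1
17. not (p implies not q), w1
Accessibility: w0Rw0, w0Rw1, w1Rw1
Branch closes: q and not q both at w1.
Every branch closes; the branch above is one of them.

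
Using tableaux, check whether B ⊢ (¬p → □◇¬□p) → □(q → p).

Tableau for the negation ¬((¬p → □◇¬□p) → □(q → p)):
1. ¬((¬p → □◇¬□p) → □(q → p)), w0
2. ¬p → □◇¬□p, w0
3. ¬□(q → p), w0
4. □◇¬□p, w0
5. ◇¬□p, w0
6. ¬(q → p), w1
7. q, w1
8. ¬p, w1
9. ◇¬□p, w1
10. ¬□p, w2
11. ◇¬□p, w2
12. ¬□p, w3
13. ¬p, w4
14. ¬□p, w5
15. ¬p, w6
16. ¬p, w7
Accessibility: w0Rw0, w0Rw1, w0Rw2, w1Rw0, w1Rw1, w1Rw3, w2Rw0, w2Rw2, w2Rw4, w2Rw5, w3Rw1, w3Rw3, w3Rw6, w4Rw2, w4Rw4, w5Rw2, w5Rw5, w5Rw7, w6Rw3, w6Rw6, w7Rw5, w7Rw7
The negation has an open branch (countermodel exists).

Invalid (countermodel exists)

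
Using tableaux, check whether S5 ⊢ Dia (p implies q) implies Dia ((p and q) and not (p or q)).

Tableau for the negation not (Dia (p implies q) implies Dia ((p and q) and not (p or q))):
1. not (Dia (p implies q) implies Dia ((p and q) and not (p or q))), u
2. Dia (p implies q), u
3. not Dia ((p and q) and not (p or q)), u
4. not ((p and q) and not (p or q)), u
5. p or q, u
6. q, u
7. p implies q, v
8. not ((p and q) and not (p or q)), v
9. q, v
10. p or q, v
Accessibility: uRu, uRv, vRu, vRv
The negation has an open branch (countermodel exists).

No, not valid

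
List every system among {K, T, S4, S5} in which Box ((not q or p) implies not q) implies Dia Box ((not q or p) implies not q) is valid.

K-tableau for the negation not (Box ((not q or p) implies not q) implies Dia Box ((not q or p) implies not q)):
1. not (Box ((not q or p) implies not q) implies Dia Box ((not q or p) implies not q)), w0
2. Box ((not q or p) implies not q), w0
3. not Dia Box ((not q or p) implies not q), w0
Complete open branch: countermodel on a K-frame, so not valid in K.
T-tableau for the negation not (Box ((not q or p) implies not q) implies Dia Box ((not q or p) implies not q)):
1. not (Box ((not q or p) implies not q) implies Dia Box ((not q or p) implies not q)), w0
2. Box ((not q or p) implies not q), w0
3. not Dia Box ((not q or p) implies not q), w0
4. (not q or p) implies not q, w0
5. not Box ((not q or p) implies not q), w0
6. not (not q or p), w0
7. q, w0
8. not p, w0
9. not ((not q or p) implies not q), w1
10. not q or p, w1
11. q, w1
12. (not q or p) implies not q, w1
13. not Box ((not q or p) implies not q), w1
14. p, w1
15. not (not q or p), w1
16. not p, w1
Accessibility: w0Rw0, w0Rw1, w1Rw1
Branch closes: p and not p both at w1.
Every branch closes (one shown): valid in T, hence also in S4, S5 (every theorem of T is a theorem of S4 and S5).

T, S4, S5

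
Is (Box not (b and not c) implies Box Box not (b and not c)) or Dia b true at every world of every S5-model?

Valid in S5

Tableau for the negation not ((Box not (b and not c) implies Box Box not (b and not c)) or Dia b):
1. not ((Box not (b and not c) implies Box Box not (b and not c)) or Dia b), u
2. not (Box not (b and not c) implies Box Box not (b and not c)), u   [neg-or-rule on 1]
3. not Dia b, u   [neg-or-rule on 1]
4. Box not (b and not c), u   [neg-implies-rule on 2]
5. not Box Box not (b and not c), u   [neg-implies-rule on 2]
6. not b, u   [neg-Dia-rule on 3 via uRu]
7. not (b and not c), u   [Box-rule on 4 via uRu]
8. c, u   [neg-and-rule on 7 (branches; this branch)]
9. not Box not (b and not c), v   [neg-Box-rule on 5: fresh world v, uRv]
10. not b, v   [neg-Dia-rule on 3 via uRv]
11. not (b and not c), v   [Box-rule on 4 via uRv]
12. c, v   [neg-and-rule on 11 (branches; this branch)]
13. b and not c, w   [neg-Box-rule on 9: fresh world w, vRw]
14. b, w   [and-rule on 13]
15. not c, w   [and-rule on 13]
16. not b, w   [neg-Dia-rule on 3 via uRw]
Accessibility: uRu, uRv, uRw, vRu, vRv, vRw, wRu, wRv, wRw
Branch closes: b and not b both at w.
Every branch of the negation's tableau closes; the branch above is one of them.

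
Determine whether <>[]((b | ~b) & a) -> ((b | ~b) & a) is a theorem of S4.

No, not valid

Tableau for the negation ~(<>[]((b | ~b) & a) -> ((b | ~b) & a)):
1. ~(<>[]((b | ~b) & a) -> ((b | ~b) & a)), u
2. <>[]((b | ~b) & a), u   [~->-rule on 1]
3. ~((b | ~b) & a), u   [~->-rule on 1]
4. ~a, u   [~&-rule on 3 (branches; this branch)]
5. []((b | ~b) & a), v   [<>-rule on 2: fresh world v, uRv]
6. (b | ~b) & a, v   [[]-rule on 5 via vRv]
7. b | ~b, v   [&-rule on 6]
8. a, v   [&-rule on 6]
9. ~b, v   [|-rule on 7 (branches; this branch)]
Accessibility: uRu, uRv, vRv
The negation has an open branch (countermodel exists).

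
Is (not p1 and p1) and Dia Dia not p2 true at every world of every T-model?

No, not valid

Tableau for the negation not ((not p1 and p1) and Dia Dia not p2):
1. not ((not p1 and p1) and Dia Dia not p2), u
2. not Dia Dia not p2, u   [neg-and-rule on 1 (branches; this branch)]
3. not Dia not p2, u   [neg-Dia-rule on 2 via uRu]
4. p2, u   [neg-Dia-rule on 3 via uRu]
Accessibility: uRu
The negation has an open branch (countermodel exists).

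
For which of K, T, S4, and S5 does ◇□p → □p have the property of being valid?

S5-tableau for the negation ¬(◇□p → □p):
1. ¬(◇□p → □p), w0
2. ◇□p, w0   [¬→-rule on 1]
3. ¬□p, w0   [¬→-rule on 1]
4. □p, w1   [◇-rule on 2: fresh world w1, w0Rw1]
5. p, w0   [□-rule on 4 via w1Rw0]
6. p, w1   [□-rule on 4 via w1Rw1]
7. ¬p, w2   [¬□-rule on 3: fresh world w2, w0Rw2]
8. p, w2   [□-rule on 4 via w1Rw2]
Accessibility: w0Rw0, w0Rw1, w0Rw2, w1Rw0, w1Rw1, w1Rw2, w2Rw0, w2Rw1, w2Rw2
Branch closes: p and ¬p both at w2.
Every branch closes (one shown): valid in S5.
S4-tableau for the negation ¬(◇□p → □p):
1. ¬(◇□p → □p), w0
2. ◇□p, w0   [¬→-rule on 1]
3. ¬□p, w0   [¬→-rule on 1]
4. □p, w1   [◇-rule on 2: fresh world w1, w0Rw1]
5. p, w1   [□-rule on 4 via w1Rw1]
6. ¬p, w2   [¬□-rule on 3: fresh world w2, w0Rw2]
Accessibility: w0Rw0, w0Rw1, w0Rw2, w1Rw1, w2Rw2
Complete open branch: countermodel on an S4-frame, so not valid in S4, nor in K, T (the same frame is also a K-frame and a T-frame).

S5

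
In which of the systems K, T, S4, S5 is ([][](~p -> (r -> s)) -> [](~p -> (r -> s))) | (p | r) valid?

T, S4, S5

T-tableau for the negation ~(([][](~p -> (r -> s)) -> [](~p -> (r -> s))) | (p | r)):
1. ~(([][](~p -> (r -> s)) -> [](~p -> (r -> s))) | (p | r)), 0
2. ~([][](~p -> (r -> s)) -> [](~p -> (r -> s))), 0
3. ~(p | r), 0
4. [][](~p -> (r -> s)), 0
5. ~[](~p -> (r -> s)), 0
6. ~p, 0
7. ~r, 0
8. [](~p -> (r -> s)), 0
9. ~p -> (r -> s), 0
10. r -> s, 0
11. s, 0
12. ~(~p -> (r -> s)), 1
13. ~p, 1
14. ~(r -> s), 1
15. r, 1
16. ~s, 1
17. [](~p -> (r -> s)), 1
18. ~p -> (r -> s), 1
19. r -> s, 1
20. s, 1
Accessibility: 0R0, 0R1, 1R1
Branch closes: s and ~s both at 1.
Every branch closes (one shown): valid in T, hence also in S4, S5 (every theorem of T is a theorem of S4 and S5).
K-tableau for the negation ~(([][](~p -> (r -> s)) -> [](~p -> (r -> s))) | (p | r)):
1. ~(([][](~p -> (r -> s)) -> [](~p -> (r -> s))) | (p | r)), 0
2. ~([][](~p -> (r -> s)) -> [](~p -> (r -> s))), 0
3. ~(p | r), 0
4. [][](~p -> (r -> s)), 0
5. ~[](~p -> (r -> s)), 0
6. ~p, 0
7. ~r, 0
8. ~(~p -> (r -> s)), 1
9. ~p, 1
10. ~(r -> s), 1
11. r, 1
12. ~s, 1
13. [](~p -> (r -> s)), 1
Accessibility: 0R1
Complete open branch: countermodel on a K-frame, so not valid in K.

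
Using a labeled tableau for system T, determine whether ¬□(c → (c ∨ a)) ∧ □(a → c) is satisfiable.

Unsatisfiable

1. ¬□(c → (c ∨ a)) ∧ □(a → c), u
2. ¬□(c → (c ∨ a)), u
3. □(a → c), u
4. a → c, u
5. c, u
6. ¬(c → (c ∨ a)), v
7. c, v
8. ¬(c ∨ a), v
9. ¬c, v
10. ¬a, v
Accessibility: uRu, uRv, vRv
Branch closes: c and ¬c both at v.
Every branch closes; the branch above is one of them.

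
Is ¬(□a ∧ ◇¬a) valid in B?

Tableau for the negation □a ∧ ◇¬a:
1. □a ∧ ◇¬a, u
2. □a, u   [∧-rule on 1]
3. ◇¬a, u   [∧-rule on 1]
4. a, u   [□-rule on 2 via uRu]
5. ¬a, v   [◇-rule on 3: fresh world v, uRv]
6. a, v   [□-rule on 2 via uRv]
Accessibility: uRu, uRv, vRu, vRv
Branch closes: a and ¬a both at v.
All branches of the negation close; one closing branch shown above.

Valid in B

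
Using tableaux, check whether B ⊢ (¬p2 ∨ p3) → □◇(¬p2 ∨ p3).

Valid

Tableau for the negation ¬((¬p2 ∨ p3) → □◇(¬p2 ∨ p3)):
1. ¬((¬p2 ∨ p3) → □◇(¬p2 ∨ p3)), w0
2. ¬p2 ∨ p3, w0
3. ¬□◇(¬p2 ∨ p3), w0
4. p3, w0
5. ¬◇(¬p2 ∨ p3), w1
6. ¬(¬p2 ∨ p3), w0
7. p2, w0
8. ¬p3, w0
Accessibility: w0Rw0, w0Rw1, w1Rw0, w1Rw1
Branch closes: p3 and ¬p3 both at w0.
Every branch of the negation's tableau closes; the branch above is one of them.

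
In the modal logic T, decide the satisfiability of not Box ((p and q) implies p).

1. not Box ((p and q) implies p), u
2. not ((p and q) implies p), v
3. p and q, v
4. not p, v
5. p, v
6. q, v
Accessibility: uRu, uRv, vRv
Branch closes: p and not p both at v.
All branches of the tableau close; one closing branch shown above.

Unsatisfiable (every branch closes)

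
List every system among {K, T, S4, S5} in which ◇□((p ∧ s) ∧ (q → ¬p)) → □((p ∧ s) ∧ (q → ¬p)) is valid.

S5

S4-tableau for the negation ¬(◇□((p ∧ s) ∧ (q → ¬p)) → □((p ∧ s) ∧ (q → ¬p))):
1. ¬(◇□((p ∧ s) ∧ (q → ¬p)) → □((p ∧ s) ∧ (q → ¬p))), u
2. ◇□((p ∧ s) ∧ (q → ¬p)), u   [¬→-rule on 1]
3. ¬□((p ∧ s) ∧ (q → ¬p)), u   [¬→-rule on 1]
4. □((p ∧ s) ∧ (q → ¬p)), v   [◇-rule on 2: fresh world v, uRv]
5. (p ∧ s) ∧ (q → ¬p), v   [□-rule on 4 via vRv]
6. p ∧ s, v   [∧-rule on 5]
7. q → ¬p, v   [∧-rule on 5]
8. p, v   [∧-rule on 6]
9. s, v   [∧-rule on 6]
10. ¬q, v   [→-rule on 7 (branches; this branch)]
11. ¬((p ∧ s) ∧ (q → ¬p)), w   [¬□-rule on 3: fresh world w, uRw]
12. ¬(q → ¬p), w   [¬∧-rule on 11 (branches; this branch)]
13. q, w   [¬→-rule on 12]
14. p, w   [¬→-rule on 12]
Accessibility: uRu, uRv, uRw, vRv, wRw
Complete open branch: countermodel on an S4-frame, so not valid in S4, nor in K, T (the same frame is also a K-frame and a T-frame).
S5-tableau for the negation ¬(◇□((p ∧ s) ∧ (q → ¬p)) → □((p ∧ s) ∧ (q → ¬p))):
1. ¬(◇□((p ∧ s) ∧ (q → ¬p)) → □((p ∧ s) ∧ (q → ¬p))), u
2. ◇□((p ∧ s) ∧ (q → ¬p)), u   [¬→-rule on 1]
3. ¬□((p ∧ s) ∧ (q → ¬p)), u   [¬→-rule on 1]
4. □((p ∧ s) ∧ (q → ¬p)), v   [◇-rule on 2: fresh world v, uRv]
5. (p ∧ s) ∧ (q → ¬p), u   [□-rule on 4 via vRu]
6. p ∧ s, u   [∧-rule on 5]
7. q → ¬p, u   [∧-rule on 5]
8. p, u   [∧-rule on 6]
9. s, u   [∧-rule on 6]
10. (p ∧ s) ∧ (q → ¬p), v   [□-rule on 4 via vRv]
11. p ∧ s, v   [∧-rule on 10]
12. q → ¬p, v   [∧-rule on 10]
13. p, v   [∧-rule on 11]
14. s, v   [∧-rule on 11]
15. ¬q, u   [→-rule on 7 (branches; this branch)]
16. ¬q, v   [→-rule on 12 (branches; this branch)]
17. ¬((p ∧ s) ∧ (q → ¬p)), w   [¬□-rule on 3: fresh world w, uRw]
18. (p ∧ s) ∧ (q → ¬p), w   [□-rule on 4 via vRw]
19. p ∧ s, w   [∧-rule on 18]
20. q → ¬p, w   [∧-rule on 18]
21. p, w   [∧-rule on 19]
22. s, w   [∧-rule on 19]
23. ¬(q → ¬p), w   [¬∧-rule on 17 (branches; this branch)]
24. q, w   [¬→-rule on 23]
25. ¬p, w   [→-rule on 20 (branches; this branch)]
Accessibility: uRu, uRv, uRw, vRu, vRv, vRw, wRu, wRv, wRw
Branch closes: p and ¬p both at w.
Every branch closes (one shown): valid in S5.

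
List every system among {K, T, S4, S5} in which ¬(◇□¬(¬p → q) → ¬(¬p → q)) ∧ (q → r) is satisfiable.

S4-tableau for the formula:
1. ¬(◇□¬(¬p → q) → ¬(¬p → q)) ∧ (q → r), 0
2. ¬(◇□¬(¬p → q) → ¬(¬p → q)), 0
3. q → r, 0
4. ◇□¬(¬p → q), 0
5. ¬p → q, 0
6. r, 0
7. q, 0
8. □¬(¬p → q), 1
9. ¬(¬p → q), 1
10. ¬p, 1
11. ¬q, 1
Accessibility: 0R0, 0R1, 1R1
Complete open branch: satisfiable in S4, hence also in K, T (this S4-model is also a K-model and a T-model).
S5-tableau for the formula:
1. ¬(◇□¬(¬p → q) → ¬(¬p → q)) ∧ (q → r), 0
2. ¬(◇□¬(¬p → q) → ¬(¬p → q)), 0
3. q → r, 0
4. ◇□¬(¬p → q), 0
5. ¬p → q, 0
6. r, 0
7. q, 0
8. □¬(¬p → q), 1
9. ¬(¬p → q), 0
10. ¬p, 0
11. ¬q, 0
Accessibility: 0R0, 0R1, 1R0, 1R1
Branch closes: q and ¬q both at 0.
Every branch closes (one shown): unsatisfiable in S5.

K, T, S4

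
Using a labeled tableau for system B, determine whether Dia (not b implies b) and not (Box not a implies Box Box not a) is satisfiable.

Satisfiable (open branch found)

1. Dia (not b implies b) and not (Box not a implies Box Box not a), w0
2. Dia (not b implies b), w0   [and-rule on 1]
3. not (Box not a implies Box Box not a), w0   [and-rule on 1]
4. Box not a, w0   [neg-implies-rule on 3]
5. not Box Box not a, w0   [neg-implies-rule on 3]
6. not a, w0   [Box-rule on 4 via w0Rw0]
7. not b implies b, w1   [Dia-rule on 2: fresh world w1, w0Rw1]
8. not a, w1   [Box-rule on 4 via w0Rw1]
9. b, w1   [implies-rule on 7 (branches; this branch)]
10. not Box not a, w2   [neg-Box-rule on 5: fresh world w2, w0Rw2]
11. not a, w2   [Box-rule on 4 via w0Rw2]
12. a, w3   [neg-Box-rule on 10: fresh world w3, w2Rw3]
Accessibility: w0Rw0, w0Rw1, w0Rw2, w1Rw0, w1Rw1, w2Rw0, w2Rw2, w2Rw3, w3Rw2, w3Rw3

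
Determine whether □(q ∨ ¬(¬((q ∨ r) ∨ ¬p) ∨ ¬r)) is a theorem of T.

Tableau for the negation ¬□(q ∨ ¬(¬((q ∨ r) ∨ ¬p) ∨ ¬r)):
1. ¬□(q ∨ ¬(¬((q ∨ r) ∨ ¬p) ∨ ¬r)), 0
2. ¬(q ∨ ¬(¬((q ∨ r) ∨ ¬p) ∨ ¬r)), 1
3. ¬q, 1
4. ¬((q ∨ r) ∨ ¬p) ∨ ¬r, 1
5. ¬r, 1
Accessibility: 0R0, 0R1, 1R1
The negation has an open branch (countermodel exists).

Invalid (countermodel exists)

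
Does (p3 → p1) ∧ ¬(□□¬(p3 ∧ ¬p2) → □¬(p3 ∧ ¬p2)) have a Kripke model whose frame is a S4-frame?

Unsatisfiable (every branch closes)

1. (p3 → p1) ∧ ¬(□□¬(p3 ∧ ¬p2) → □¬(p3 ∧ ¬p2)), 0
2. p3 → p1, 0
3. ¬(□□¬(p3 ∧ ¬p2) → □¬(p3 ∧ ¬p2)), 0
4. □□¬(p3 ∧ ¬p2), 0
5. ¬□¬(p3 ∧ ¬p2), 0
6. □¬(p3 ∧ ¬p2), 0
7. ¬(p3 ∧ ¬p2), 0
8. p1, 0
9. p2, 0
10. p3 ∧ ¬p2, 1
11. p3, 1
12. ¬p2, 1
13. □¬(p3 ∧ ¬p2), 1
14. ¬(p3 ∧ ¬p2), 1
15. p2, 1
Accessibility: 0R0, 0R1, 1R1
Branch closes: p2 and ¬p2 both at 1.
All branches of the tableau close; one closing branch shown above.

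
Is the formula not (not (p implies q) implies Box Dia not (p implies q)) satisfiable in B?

1. not (not (p implies q) implies Box Dia not (p implies q)), 0
2. not (p implies q), 0   [neg-implies-rule on 1]
3. not Box Dia not (p implies q), 0   [neg-implies-rule on 1]
4. p, 0   [neg-implies-rule on 2]
5. not q, 0   [neg-implies-rule on 2]
6. not Dia not (p implies q), 1   [neg-Box-rule on 3: fresh world 1, 0R1]
7. p implies q, 0   [neg-Dia-rule on 6 via 1R0]
8. p implies q, 1   [neg-Dia-rule on 6 via 1R1]
9. q, 0   [implies-rule on 7 (branches; this branch)]
Accessibility: 0R0, 0R1, 1R0, 1R1
Branch closes: q and not q both at 0.
Every branch closes; the branch above is one of them.

No, unsatisfiable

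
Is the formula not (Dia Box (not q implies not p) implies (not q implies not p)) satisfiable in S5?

1. not (Dia Box (not q implies not p) implies (not q implies not p)), 0
2. Dia Box (not q implies not p), 0   [neg-implies-rule on 1]
3. not (not q implies not p), 0   [neg-implies-rule on 1]
4. not q, 0   [neg-implies-rule on 3]
5. p, 0   [neg-implies-rule on 3]
6. Box (not q implies not p), 1   [Dia-rule on 2: fresh world 1, 0R1]
7. not q implies not p, 0   [Box-rule on 6 via 1R0]
8. not q implies not p, 1   [Box-rule on 6 via 1R1]
9. not p, 0   [implies-rule on 7 (branches; this branch)]
Accessibility: 0R0, 0R1, 1R0, 1R1
Branch closes: p and not p both at 0.
Every branch closes; the branch above is one of them.

Unsatisfiable (every branch closes)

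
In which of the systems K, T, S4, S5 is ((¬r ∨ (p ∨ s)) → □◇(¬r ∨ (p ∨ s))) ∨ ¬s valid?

S5

S5-tableau for the negation ¬(((¬r ∨ (p ∨ s)) → □◇(¬r ∨ (p ∨ s))) ∨ ¬s):
1. ¬(((¬r ∨ (p ∨ s)) → □◇(¬r ∨ (p ∨ s))) ∨ ¬s), 0
2. ¬((¬r ∨ (p ∨ s)) → □◇(¬r ∨ (p ∨ s))), 0
3. s, 0
4. ¬r ∨ (p ∨ s), 0
5. ¬□◇(¬r ∨ (p ∨ s)), 0
6. p ∨ s, 0
7. ¬◇(¬r ∨ (p ∨ s)), 1
8. ¬(¬r ∨ (p ∨ s)), 0
9. r, 0
10. ¬(p ∨ s), 0
11. ¬p, 0
12. ¬s, 0
Accessibility: 0R0, 0R1, 1R0, 1R1
Branch closes: s and ¬s both at 0.
Every branch closes (one shown): valid in S5.
S4-tableau for the negation ¬(((¬r ∨ (p ∨ s)) → □◇(¬r ∨ (p ∨ s))) ∨ ¬s):
1. ¬(((¬r ∨ (p ∨ s)) → □◇(¬r ∨ (p ∨ s))) ∨ ¬s), 0
2. ¬((¬r ∨ (p ∨ s)) → □◇(¬r ∨ (p ∨ s))), 0
3. s, 0
4. ¬r ∨ (p ∨ s), 0
5. ¬□◇(¬r ∨ (p ∨ s)), 0
6. p ∨ s, 0
7. ¬◇(¬r ∨ (p ∨ s)), 1
8. ¬(¬r ∨ (p ∨ s)), 1
9. r, 1
10. ¬(p ∨ s), 1
11. ¬p, 1
12. ¬s, 1
Accessibility: 0R0, 0R1, 1R1
Complete open branch: countermodel on an S4-frame, so not valid in S4, nor in K, T (the same frame is also a K-frame and a T-frame).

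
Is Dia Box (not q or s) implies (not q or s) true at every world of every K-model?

Tableau for the negation not (Dia Box (not q or s) implies (not q or s)):
1. not (Dia Box (not q or s) implies (not q or s)), u
2. Dia Box (not q or s), u
3. not (not q or s), u
4. q, u
5. not s, u
6. Box (not q or s), v
Accessibility: uRv
The negation has an open branch (countermodel exists).

No, not valid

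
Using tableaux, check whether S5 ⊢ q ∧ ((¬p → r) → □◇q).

Tableau for the negation ¬(q ∧ ((¬p → r) → □◇q)):
1. ¬(q ∧ ((¬p → r) → □◇q)), 0
2. ¬((¬p → r) → □◇q), 0
3. ¬p → r, 0
4. ¬□◇q, 0
5. r, 0
6. ¬◇q, 1
7. ¬q, 0
8. ¬q, 1
Accessibility: 0R0, 0R1, 1R0, 1R1
The negation has an open branch (countermodel exists).

No, not valid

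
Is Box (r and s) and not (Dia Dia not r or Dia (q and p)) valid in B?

Tableau for the negation not (Box (r and s) and not (Dia Dia not r or Dia (q and p))):
1. not (Box (r and s) and not (Dia Dia not r or Dia (q and p))), w0
2. Dia Dia not r or Dia (q and p), w0
3. Dia (q and p), w0
4. q and p, w1
5. q, w1
6. p, w1
Accessibility: w0Rw0, w0Rw1, w1Rw0, w1Rw1
The negation has an open branch (countermodel exists).

Not valid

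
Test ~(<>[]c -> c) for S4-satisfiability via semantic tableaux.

1. ~(<>[]c -> c), 0
2. <>[]c, 0   [~->-rule on 1]
3. ~c, 0   [~->-rule on 1]
4. []c, 1   [<>-rule on 2: fresh world 1, 0R1]
5. c, 1   [[]-rule on 4 via 1R1]
Accessibility: 0R0, 0R1, 1R1

Yes, satisfiable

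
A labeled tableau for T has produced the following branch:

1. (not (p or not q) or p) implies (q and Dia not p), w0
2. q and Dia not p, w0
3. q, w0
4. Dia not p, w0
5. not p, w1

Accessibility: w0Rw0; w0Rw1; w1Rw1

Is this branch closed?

Not closed

There is no literal clash: for every atom and world, at most one sign appears.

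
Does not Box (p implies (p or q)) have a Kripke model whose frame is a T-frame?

1. not Box (p implies (p or q)), u
2. not (p implies (p or q)), v
3. p, v
4. not (p or q), v
5. not p, v
6. not q, v
Accessibility: uRu, uRv, vRv
Branch closes: p and not p both at v.
Every branch closes; the branch above is one of them.

Unsatisfiable (every branch closes)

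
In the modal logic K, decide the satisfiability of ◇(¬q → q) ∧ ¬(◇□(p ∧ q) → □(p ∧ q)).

Yes, satisfiable

1. ◇(¬q → q) ∧ ¬(◇□(p ∧ q) → □(p ∧ q)), w0
2. ◇(¬q → q), w0   [∧-rule on 1]
3. ¬(◇□(p ∧ q) → □(p ∧ q)), w0   [∧-rule on 1]
4. ◇□(p ∧ q), w0   [¬→-rule on 3]
5. ¬□(p ∧ q), w0   [¬→-rule on 3]
6. ¬q → q, w1   [◇-rule on 2: fresh world w1, w0Rw1]
7. q, w1   [→-rule on 6 (branches; this branch)]
8. □(p ∧ q), w2   [◇-rule on 4: fresh world w2, w0Rw2]
9. ¬(p ∧ q), w3   [¬□-rule on 5: fresh world w3, w0Rw3]
10. ¬q, w3   [¬∧-rule on 9 (branches; this branch)]
Accessibility: w0Rw1, w0Rw2, w0Rw3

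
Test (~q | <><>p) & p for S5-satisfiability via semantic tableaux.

1. (~q | <><>p) & p, w0
2. ~q | <><>p, w0
3. p, w0
4. <><>p, w0
5. <>p, w1
6. p, w2
Accessibility: w0Rw0, w0Rw1, w0Rw2, w1Rw0, w1Rw1, w1Rw2, w2Rw0, w2Rw1, w2Rw2

Satisfiable (open branch found)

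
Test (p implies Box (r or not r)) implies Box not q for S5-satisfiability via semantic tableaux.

1. (p implies Box (r or not r)) implies Box not q, w0
2. Box not q, w0   [implies-rule on 1 (branches; this branch)]
3. not q, w0   [Box-rule on 2 via w0Rw0]
Accessibility: w0Rw0

Satisfiable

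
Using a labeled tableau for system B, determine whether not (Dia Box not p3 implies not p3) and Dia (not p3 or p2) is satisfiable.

Unsatisfiable (every branch closes)

1. not (Dia Box not p3 implies not p3) and Dia (not p3 or p2), u
2. not (Dia Box not p3 implies not p3), u   [and-rule on 1]
3. Dia (not p3 or p2), u   [and-rule on 1]
4. Dia Box not p3, u   [neg-implies-rule on 2]
5. p3, u   [neg-implies-rule on 2]
6. not p3 or p2, v   [Dia-rule on 3: fresh world v, uRv]
7. p2, v   [or-rule on 6 (branches; this branch)]
8. Box not p3, w   [Dia-rule on 4: fresh world w, uRw]
9. not p3, u   [Box-rule on 8 via wRu]
Accessibility: uRu, uRv, uRw, vRu, vRv, wRu, wRw
Branch closes: p3 and not p3 both at u.
(One branch shown.) All branches close.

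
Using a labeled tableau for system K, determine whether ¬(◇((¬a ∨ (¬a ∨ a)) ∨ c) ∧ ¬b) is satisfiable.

1. ¬(◇((¬a ∨ (¬a ∨ a)) ∨ c) ∧ ¬b), 0
2. b, 0

Satisfiable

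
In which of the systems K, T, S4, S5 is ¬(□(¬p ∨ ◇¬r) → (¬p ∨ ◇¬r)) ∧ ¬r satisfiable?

K

K-tableau for the formula:
1. ¬(□(¬p ∨ ◇¬r) → (¬p ∨ ◇¬r)) ∧ ¬r, 0
2. ¬(□(¬p ∨ ◇¬r) → (¬p ∨ ◇¬r)), 0   [∧-rule on 1]
3. ¬r, 0   [∧-rule on 1]
4. □(¬p ∨ ◇¬r), 0   [¬→-rule on 2]
5. ¬(¬p ∨ ◇¬r), 0   [¬→-rule on 2]
6. p, 0   [¬∨-rule on 5]
7. ¬◇¬r, 0   [¬∨-rule on 5]
Complete open branch: satisfiable in K.
T-tableau for the formula:
1. ¬(□(¬p ∨ ◇¬r) → (¬p ∨ ◇¬r)) ∧ ¬r, 0
2. ¬(□(¬p ∨ ◇¬r) → (¬p ∨ ◇¬r)), 0   [∧-rule on 1]
3. ¬r, 0   [∧-rule on 1]
4. □(¬p ∨ ◇¬r), 0   [¬→-rule on 2]
5. ¬(¬p ∨ ◇¬r), 0   [¬→-rule on 2]
6. p, 0   [¬∨-rule on 5]
7. ¬◇¬r, 0   [¬∨-rule on 5]
8. ¬p ∨ ◇¬r, 0   [□-rule on 4 via 0R0]
9. r, 0   [¬◇-rule on 7 via 0R0]
Accessibility: 0R0
Branch closes: r and ¬r both at 0.
Every branch closes (one shown): unsatisfiable in T, hence also in S4, S5 (every S4/S5-frame is a T-frame).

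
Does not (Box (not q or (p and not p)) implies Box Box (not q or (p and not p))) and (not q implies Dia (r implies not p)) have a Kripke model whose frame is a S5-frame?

1. not (Box (not q or (p and not p)) implies Box Box (not q or (p and not p))) and (not q implies Dia (r implies not p)), u
2. not (Box (not q or (p and not p)) implies Box Box (not q or (p and not p))), u
3. not q implies Dia (r implies not p), u
4. Box (not q or (p and not p)), u
5. not Box Box (not q or (p and not p)), u
6. not q or (p and not p), u
7. Dia (r implies not p), u
8. not q, u
9. not Box (not q or (p and not p)), v
10. not q or (p and not p), v
11. not q, v
12. r implies not p, w
13. not q or (p and not p), w
14. not p, w
15. not q, w
16. not (not q or (p and not p)), x
17. q, x
18. not (p and not p), x
19. not q or (p and not p), x
20. p, x
21. p and not p, x
22. not p, x
Accessibility: uRu, uRv, uRw, uRx, vRu, vRv, vRw, vRx, wRu, wRv, wRw, wRx, xRu, xRv, xRw, xRx
Branch closes: p and not p both at x.
Every branch closes; the branch above is one of them.

Unsatisfiable (every branch closes)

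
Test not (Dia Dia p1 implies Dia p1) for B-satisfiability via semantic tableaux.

Yes, satisfiable

1. not (Dia Dia p1 implies Dia p1), w0
2. Dia Dia p1, w0   [neg-implies-rule on 1]
3. not Dia p1, w0   [neg-implies-rule on 1]
4. not p1, w0   [neg-Dia-rule on 3 via w0Rw0]
5. Dia p1, w1   [Dia-rule on 2: fresh world w1, w0Rw1]
6. not p1, w1   [neg-Dia-rule on 3 via w0Rw1]
7. p1, w2   [Dia-rule on 5: fresh world w2, w1Rw2]
Accessibility: w0Rw0, w0Rw1, w1Rw0, w1Rw1, w1Rw2, w2Rw1, w2Rw2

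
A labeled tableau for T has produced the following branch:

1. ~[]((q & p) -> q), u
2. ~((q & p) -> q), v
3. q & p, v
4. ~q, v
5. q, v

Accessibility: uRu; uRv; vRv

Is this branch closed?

Both q and ~q appear at v.

Closed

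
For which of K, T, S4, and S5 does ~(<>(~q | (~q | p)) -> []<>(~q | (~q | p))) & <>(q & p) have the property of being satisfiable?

K, T, S4

S5-tableau for the formula:
1. ~(<>(~q | (~q | p)) -> []<>(~q | (~q | p))) & <>(q & p), 0
2. ~(<>(~q | (~q | p)) -> []<>(~q | (~q | p))), 0
3. <>(q & p), 0
4. <>(~q | (~q | p)), 0
5. ~[]<>(~q | (~q | p)), 0
6. q & p, 1
7. q, 1
8. p, 1
9. ~q | (~q | p), 2
10. ~q | p, 2
11. p, 2
12. ~<>(~q | (~q | p)), 3
13. ~(~q | (~q | p)), 0
14. q, 0
15. ~(~q | p), 0
16. ~p, 0
17. ~(~q | (~q | p)), 1
18. ~(~q | p), 1
19. ~p, 1
Accessibility: 0R0, 0R1, 0R2, 0R3, 1R0, 1R1, 1R2, 1R3, 2R0, 2R1, 2R2, 2R3, 3R0, 3R1, 3R2, 3R3
Branch closes: p and ~p both at 1.
Every branch closes (one shown): unsatisfiable in S5.
S4-tableau for the formula:
1. ~(<>(~q | (~q | p)) -> []<>(~q | (~q | p))) & <>(q & p), 0
2. ~(<>(~q | (~q | p)) -> []<>(~q | (~q | p))), 0
3. <>(q & p), 0
4. <>(~q | (~q | p)), 0
5. ~[]<>(~q | (~q | p)), 0
6. q & p, 1
7. q, 1
8. p, 1
9. ~q | (~q | p), 2
10. ~q | p, 2
11. p, 2
12. ~<>(~q | (~q | p)), 3
13. ~(~q | (~q | p)), 3
14. q, 3
15. ~(~q | p), 3
16. ~p, 3
Accessibility: 0R0, 0R1, 0R2, 0R3, 1R1, 2R2, 3R3
Complete open branch: satisfiable in S4, hence also in K, T (this S4-model is also a K-model and a T-model).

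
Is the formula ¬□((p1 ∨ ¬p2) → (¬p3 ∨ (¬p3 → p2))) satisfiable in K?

Unsatisfiable (every branch closes)

1. ¬□((p1 ∨ ¬p2) → (¬p3 ∨ (¬p3 → p2))), u
2. ¬((p1 ∨ ¬p2) → (¬p3 ∨ (¬p3 → p2))), v
3. p1 ∨ ¬p2, v
4. ¬(¬p3 ∨ (¬p3 → p2)), v
5. p3, v
6. ¬(¬p3 → p2), v
7. ¬p3, v
8. ¬p2, v
Accessibility: uRv
Branch closes: p3 and ¬p3 both at v.
Every branch closes; the branch above is one of them.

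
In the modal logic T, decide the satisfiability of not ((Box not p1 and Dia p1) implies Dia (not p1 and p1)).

1. not ((Box not p1 and Dia p1) implies Dia (not p1 and p1)), u
2. Box not p1 and Dia p1, u
3. not Dia (not p1 and p1), u
4. Box not p1, u
5. Dia p1, u
6. not (not p1 and p1), u
7. not p1, u
8. p1, v
9. not (not p1 and p1), v
10. not p1, v
Accessibility: uRu, uRv, vRv
Branch closes: p1 and not p1 both at v.
All branches of the tableau close; one closing branch shown above.

Unsatisfiable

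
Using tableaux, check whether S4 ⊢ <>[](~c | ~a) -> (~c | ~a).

Tableau for the negation ~(<>[](~c | ~a) -> (~c | ~a)):
1. ~(<>[](~c | ~a) -> (~c | ~a)), u
2. <>[](~c | ~a), u   [~->-rule on 1]
3. ~(~c | ~a), u   [~->-rule on 1]
4. c, u   [~|-rule on 3]
5. a, u   [~|-rule on 3]
6. [](~c | ~a), v   [<>-rule on 2: fresh world v, uRv]
7. ~c | ~a, v   [[]-rule on 6 via vRv]
8. ~a, v   [|-rule on 7 (branches; this branch)]
Accessibility: uRu, uRv, vRv
The negation has an open branch (countermodel exists).

No, not valid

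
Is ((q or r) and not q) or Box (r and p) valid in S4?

Tableau for the negation not (((q or r) and not q) or Box (r and p)):
1. not (((q or r) and not q) or Box (r and p)), 0
2. not ((q or r) and not q), 0
3. not Box (r and p), 0
4. q, 0
5. not (r and p), 1
6. not p, 1
Accessibility: 0R0, 0R1, 1R1
The negation has an open branch (countermodel exists).

Not valid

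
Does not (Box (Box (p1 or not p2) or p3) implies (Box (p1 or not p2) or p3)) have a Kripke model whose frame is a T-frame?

1. not (Box (Box (p1 or not p2) or p3) implies (Box (p1 or not p2) or p3)), 0
2. Box (Box (p1 or not p2) or p3), 0   [neg-implies-rule on 1]
3. not (Box (p1 or not p2) or p3), 0   [neg-implies-rule on 1]
4. not Box (p1 or not p2), 0   [neg-or-rule on 3]
5. not p3, 0   [neg-or-rule on 3]
6. Box (p1 or not p2) or p3, 0   [Box-rule on 2 via 0R0]
7. Box (p1 or not p2), 0   [or-rule on 6 (branches; this branch)]
8. p1 or not p2, 0   [Box-rule on 7 via 0R0]
9. not p2, 0   [or-rule on 8 (branches; this branch)]
10. not (p1 or not p2), 1   [neg-Box-rule on 4: fresh world 1, 0R1]
11. not p1, 1   [neg-or-rule on 10]
12. p2, 1   [neg-or-rule on 10]
13. Box (p1 or not p2) or p3, 1   [Box-rule on 2 via 0R1]
14. p1 or not p2, 1   [Box-rule on 7 via 0R1]
15. p3, 1   [or-rule on 13 (branches; this branch)]
16. not p2, 1   [or-rule on 14 (branches; this branch)]
Accessibility: 0R0, 0R1, 1R1
Branch closes: p2 and not p2 both at 1.
(One branch shown.) All branches close.

No, unsatisfiable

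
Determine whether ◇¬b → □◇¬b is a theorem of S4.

Tableau for the negation ¬(◇¬b → □◇¬b):
1. ¬(◇¬b → □◇¬b), u
2. ◇¬b, u
3. ¬□◇¬b, u
4. ¬b, v
5. ¬◇¬b, w
6. b, w
Accessibility: uRu, uRv, uRw, vRv, wRw
The negation has an open branch (countermodel exists).

Invalid (countermodel exists)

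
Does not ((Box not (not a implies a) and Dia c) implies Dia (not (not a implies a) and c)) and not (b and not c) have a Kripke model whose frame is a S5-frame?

1. not ((Box not (not a implies a) and Dia c) implies Dia (not (not a implies a) and c)) and not (b and not c), w0
2. not ((Box not (not a implies a) and Dia c) implies Dia (not (not a implies a) and c)), w0
3. not (b and not c), w0
4. Box not (not a implies a) and Dia c, w0
5. not Dia (not (not a implies a) and c), w0
6. Box not (not a implies a), w0
7. Dia c, w0
8. not (not (not a implies a) and c), w0
9. not (not a implies a), w0
10. not a, w0
11. not b, w0
12. not c, w0
13. c, w1
14. not (not (not a implies a) and c), w1
15. not (not a implies a), w1
16. not a, w1
17. not a implies a, w1
18. a, w1
Accessibility: w0Rw0, w0Rw1, w1Rw0, w1Rw1
Branch closes: a and not a both at w1.
Every branch closes; the branch above is one of them.

No, unsatisfiable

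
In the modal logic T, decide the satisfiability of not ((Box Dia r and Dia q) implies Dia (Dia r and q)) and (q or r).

1. not ((Box Dia r and Dia q) implies Dia (Dia r and q)) and (q or r), 0
2. not ((Box Dia r and Dia q) implies Dia (Dia r and q)), 0   [and-rule on 1]
3. q or r, 0   [and-rule on 1]
4. Box Dia r and Dia q, 0   [neg-implies-rule on 2]
5. not Dia (Dia r and q), 0   [neg-implies-rule on 2]
6. Box Dia r, 0   [and-rule on 4]
7. Dia q, 0   [and-rule on 4]
8. not (Dia r and q), 0   [neg-Dia-rule on 5 via 0R0]
9. Dia r, 0   [Box-rule on 6 via 0R0]
10. r, 0   [or-rule on 3 (branches; this branch)]
11. not q, 0   [neg-and-rule on 8 (branches; this branch)]
12. q, 1   [Dia-rule on 7: fresh world 1, 0R1]
13. not (Dia r and q), 1   [neg-Dia-rule on 5 via 0R1]
14. Dia r, 1   [Box-rule on 6 via 0R1]
15. not Dia r, 1   [neg-and-rule on 13 (branches; this branch)]
16. not r, 1   [neg-Dia-rule on 15 via 1R1]
17. r, 2   [Dia-rule on 9: fresh world 2, 0R2]
18. not (Dia r and q), 2   [neg-Dia-rule on 5 via 0R2]
19. Dia r, 2   [Box-rule on 6 via 0R2]
20. not q, 2   [neg-and-rule on 18 (branches; this branch)]
21. r, 3   [Dia-rule on 14: fresh world 3, 1R3]
22. not r, 3   [neg-Dia-rule on 15 via 1R3]
Accessibility: 0R0, 0R1, 0R2, 1R1, 1R3, 2R2, 3R3
Branch closes: r and not r both at 3.
(One branch shown.) All branches close.

Unsatisfiable (every branch closes)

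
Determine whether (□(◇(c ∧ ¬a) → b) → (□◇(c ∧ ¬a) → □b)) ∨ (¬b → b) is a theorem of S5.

Yes, valid

Tableau for the negation ¬((□(◇(c ∧ ¬a) → b) → (□◇(c ∧ ¬a) → □b)) ∨ (¬b → b)):
1. ¬((□(◇(c ∧ ¬a) → b) → (□◇(c ∧ ¬a) → □b)) ∨ (¬b → b)), w0
2. ¬(□(◇(c ∧ ¬a) → b) → (□◇(c ∧ ¬a) → □b)), w0
3. ¬(¬b → b), w0
4. □(◇(c ∧ ¬a) → b), w0
5. ¬(□◇(c ∧ ¬a) → □b), w0
6. ¬b, w0
7. □◇(c ∧ ¬a), w0
8. ¬□b, w0
9. ◇(c ∧ ¬a) → b, w0
10. ◇(c ∧ ¬a), w0
11. ¬◇(c ∧ ¬a), w0
12. ¬(c ∧ ¬a), w0
13. a, w0
14. ¬b, w1
15. ◇(c ∧ ¬a) → b, w1
16. ◇(c ∧ ¬a), w1
17. ¬(c ∧ ¬a), w1
18. ¬◇(c ∧ ¬a), w1
19. a, w1
20. c ∧ ¬a, w2
21. c, w2
22. ¬a, w2
23. ◇(c ∧ ¬a) → b, w2
24. ◇(c ∧ ¬a), w2
25. ¬(c ∧ ¬a), w2
26. b, w2
27. a, w2
Accessibility: w0Rw0, w0Rw1, w0Rw2, w1Rw0, w1Rw1, w1Rw2, w2Rw0, w2Rw1, w2Rw2
Branch closes: a and ¬a both at w2.
Every branch of the negation's tableau closes; the branch above is one of them.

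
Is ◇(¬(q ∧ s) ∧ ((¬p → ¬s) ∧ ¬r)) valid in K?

Not valid

Tableau for the negation ¬◇(¬(q ∧ s) ∧ ((¬p → ¬s) ∧ ¬r)):
1. ¬◇(¬(q ∧ s) ∧ ((¬p → ¬s) ∧ ¬r)), 0
The negation has an open branch (countermodel exists).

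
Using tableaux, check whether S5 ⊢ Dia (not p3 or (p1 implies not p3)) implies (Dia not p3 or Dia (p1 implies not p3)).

Tableau for the negation not (Dia (not p3 or (p1 implies not p3)) implies (Dia not p3 or Dia (p1 implies not p3))):
1. not (Dia (not p3 or (p1 implies not p3)) implies (Dia not p3 or Dia (p1 implies not p3))), u
2. Dia (not p3 or (p1 implies not p3)), u
3. not (Dia not p3 or Dia (p1 implies not p3)), u
4. not Dia not p3, u
5. not Dia (p1 implies not p3), u
6. p3, u
7. not (p1 implies not p3), u
8. p1, u
9. not p3 or (p1 implies not p3), v
10. p3, v
11. not (p1 implies not p3), v
12. p1, v
13. p1 implies not p3, v
14. not p3, v
Accessibility: uRu, uRv, vRu, vRv
Branch closes: p3 and not p3 both at v.
Every branch of the negation's tableau closes; the branch above is one of them.

Yes, valid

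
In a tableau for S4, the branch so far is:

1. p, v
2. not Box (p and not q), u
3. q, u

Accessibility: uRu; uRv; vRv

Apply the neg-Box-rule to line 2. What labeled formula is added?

a fresh world w with uRw, and not (p and not q) at w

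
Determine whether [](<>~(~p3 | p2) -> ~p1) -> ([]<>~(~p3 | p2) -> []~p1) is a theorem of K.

Tableau for the negation ~([](<>~(~p3 | p2) -> ~p1) -> ([]<>~(~p3 | p2) -> []~p1)):
1. ~([](<>~(~p3 | p2) -> ~p1) -> ([]<>~(~p3 | p2) -> []~p1)), 0
2. [](<>~(~p3 | p2) -> ~p1), 0
3. ~([]<>~(~p3 | p2) -> []~p1), 0
4. []<>~(~p3 | p2), 0
5. ~[]~p1, 0
6. p1, 1
7. <>~(~p3 | p2) -> ~p1, 1
8. <>~(~p3 | p2), 1
9. ~<>~(~p3 | p2), 1
10. ~(~p3 | p2), 2
11. p3, 2
12. ~p2, 2
13. ~p3 | p2, 2
14. p2, 2
Accessibility: 0R1, 1R2
Branch closes: p2 and ~p2 both at 2.
All branches of the negation close; one closing branch shown above.

Yes, valid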